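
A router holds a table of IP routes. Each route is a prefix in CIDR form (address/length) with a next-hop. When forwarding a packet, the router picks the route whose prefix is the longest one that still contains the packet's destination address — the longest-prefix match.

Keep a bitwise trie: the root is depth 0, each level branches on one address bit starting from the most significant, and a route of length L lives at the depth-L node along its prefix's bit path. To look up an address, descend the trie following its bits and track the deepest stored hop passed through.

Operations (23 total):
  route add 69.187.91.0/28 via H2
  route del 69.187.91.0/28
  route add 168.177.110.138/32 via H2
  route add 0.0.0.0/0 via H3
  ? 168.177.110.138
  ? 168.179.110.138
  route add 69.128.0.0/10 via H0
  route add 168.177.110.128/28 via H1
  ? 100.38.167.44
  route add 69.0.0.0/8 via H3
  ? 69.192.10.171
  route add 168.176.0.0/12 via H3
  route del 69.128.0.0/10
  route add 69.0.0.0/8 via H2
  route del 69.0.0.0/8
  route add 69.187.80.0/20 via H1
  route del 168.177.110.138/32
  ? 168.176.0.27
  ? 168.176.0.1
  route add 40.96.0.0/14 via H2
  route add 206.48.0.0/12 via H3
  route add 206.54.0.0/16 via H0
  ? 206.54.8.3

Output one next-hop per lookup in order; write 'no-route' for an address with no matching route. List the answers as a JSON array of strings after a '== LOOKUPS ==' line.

Trace:
  add 69.187.91.0/28 -> H2 at depth 28
  del 69.187.91.0/28 (clear depth 28)
  add 168.177.110.138/32 -> H2 at depth 32
  add 0.0.0.0/0 -> H3 at depth 0
  lookup 168.177.110.138: bits 10101000101100010110111010001010 walk d0:H3→d1:-→d2:-→d3:-→d4:-→d5:-→d6:-→d7:-→d8:-→d9:-→d10:-→d11:-→d12:-→d13:-→d14:-→d15:-→d16:-→d17:-→d18:-→d19:-→d20:-→d21:-→d22:-→d23:-→d24:-→d25:-→d26:-→d27:-→d28:-→d29:-→d30:-→d31:-→d32:H2 -> H2
  lookup 168.179.110.138: bits 10101000101100 walk d0:H3→d1:-→d2:-→d3:-→d4:-→d5:-→d6:-→d7:-→d8:-→d9:-→d10:-→d11:-→d12:-→d13:-→d14:- -> H3
  add 69.128.0.0/10 -> H0 at depth 10
  add 168.177.110.128/28 -> H1 at depth 28
  lookup 100.38.167.44: bits 01 walk d0:H3→d1:-→d2:- -> H3
  add 69.0.0.0/8 -> H3 at depth 8
  lookup 69.192.10.171: bits 010001011 walk d0:H3→d1:-→d2:-→d3:-→d4:-→d5:-→d6:-→d7:-→d8:H3→d9:- -> H3
  add 168.176.0.0/12 -> H3 at depth 12
  del 69.128.0.0/10 (clear depth 10)
  add 69.0.0.0/8 -> H2 at depth 8
  del 69.0.0.0/8 (clear depth 8)
  add 69.187.80.0/20 -> H1 at depth 20
  del 168.177.110.138/32 (clear depth 32)
  lookup 168.176.0.27: bits 101010001011000 walk d0:H3→d1:-→d2:-→d3:-→d4:-→d5:-→d6:-→d7:-→d8:-→d9:-→d10:-→d11:-→d12:H3→d13:-→d14:-→d15:- -> H3
  lookup 168.176.0.1: bits 101010001011000 walk d0:H3→d1:-→d2:-→d3:-→d4:-→d5:-→d6:-→d7:-→d8:-→d9:-→d10:-→d11:-→d12:H3→d13:-→d14:-→d15:- -> H3
  add 40.96.0.0/14 -> H2 at depth 14
  add 206.48.0.0/12 -> H3 at depth 12
  add 206.54.0.0/16 -> H0 at depth 16
  lookup 206.54.8.3: bits 1100111000110110 walk d0:H3→d1:-→d2:-→d3:-→d4:-→d5:-→d6:-→d7:-→d8:-→d9:-→d10:-→d11:-→d12:H3→d13:-→d14:-→d15:-→d16:H0 -> H0

== LOOKUPS ==
["H2","H3","H3","H3","H3","H3","H0"]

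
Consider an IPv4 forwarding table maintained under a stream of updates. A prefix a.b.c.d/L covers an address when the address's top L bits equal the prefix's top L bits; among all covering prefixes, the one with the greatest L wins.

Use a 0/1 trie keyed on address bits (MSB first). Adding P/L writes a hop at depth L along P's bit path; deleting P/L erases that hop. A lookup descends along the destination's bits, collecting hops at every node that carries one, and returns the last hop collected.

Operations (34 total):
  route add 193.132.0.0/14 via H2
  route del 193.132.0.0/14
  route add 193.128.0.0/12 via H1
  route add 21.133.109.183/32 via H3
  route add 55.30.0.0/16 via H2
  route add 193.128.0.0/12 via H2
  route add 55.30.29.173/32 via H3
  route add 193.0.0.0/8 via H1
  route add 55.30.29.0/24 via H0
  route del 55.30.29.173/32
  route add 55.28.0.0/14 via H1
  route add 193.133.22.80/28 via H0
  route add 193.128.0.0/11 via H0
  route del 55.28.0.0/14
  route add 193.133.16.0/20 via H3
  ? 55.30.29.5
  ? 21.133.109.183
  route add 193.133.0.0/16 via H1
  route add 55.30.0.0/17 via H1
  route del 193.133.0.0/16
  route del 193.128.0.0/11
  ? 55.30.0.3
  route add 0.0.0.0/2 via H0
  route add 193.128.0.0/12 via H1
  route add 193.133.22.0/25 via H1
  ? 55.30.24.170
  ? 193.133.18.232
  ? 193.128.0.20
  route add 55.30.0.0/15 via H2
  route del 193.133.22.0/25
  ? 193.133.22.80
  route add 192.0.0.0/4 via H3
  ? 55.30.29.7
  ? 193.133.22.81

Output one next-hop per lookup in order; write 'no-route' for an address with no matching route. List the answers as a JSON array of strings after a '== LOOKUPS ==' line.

Trace:
  + 193.132.0.0/14 (H2) depth=14
  del 193.132.0.0/14 (clear depth 14)
  + 193.128.0.0/12 (H1) depth=12
  + 21.133.109.183/32 (H3) depth=32
  + 55.30.0.0/16 (H2) depth=16
  + 193.128.0.0/12 (H2) depth=12
  + 55.30.29.173/32 (H3) depth=32
  + 193.0.0.0/8 (H1) depth=8
  + 55.30.29.0/24 (H0) depth=24
  del 55.30.29.173/32 (clear depth 32)
  + 55.28.0.0/14 (H1) depth=14
  + 193.133.22.80/28 (H0) depth=28
  + 193.128.0.0/11 (H0) depth=11
  del 55.28.0.0/14 (clear depth 14)
  + 193.133.16.0/20 (H3) depth=20
  ? 55.30.29.5  path d0:-→d1:-→d2:-→d3:-→d4:-→d5:-→d6:-→d7:-→d8:-→d9:-→d10:-→d11:-→d12:-→d13:-→d14:-→d15:-→d16:H2→d17:-→d18:-→d19:-→d20:-→d21:-→d22:-→d23:-→d24:H0  best=H0
  ? 21.133.109.183  path d0:-→d1:-→d2:-→d3:-→d4:-→d5:-→d6:-→d7:-→d8:-→d9:-→d10:-→d11:-→d12:-→d13:-→d14:-→d15:-→d16:-→d17:-→d18:-→d19:-→d20:-→d21:-→d22:-→d23:-→d24:-→d25:-→d26:-→d27:-→d28:-→d29:-→d30:-→d31:-→d32:H3  best=H3
  + 193.133.0.0/16 (H1) depth=16
  + 55.30.0.0/17 (H1) depth=17
  del 193.133.0.0/16 (clear depth 16)
  del 193.128.0.0/11 (clear depth 11)
  ? 55.30.0.3  path d0:-→d1:-→d2:-→d3:-→d4:-→d5:-→d6:-→d7:-→d8:-→d9:-→d10:-→d11:-→d12:-→d13:-→d14:-→d15:-→d16:H2→d17:H1→d18:-→d19:-  best=H1
  + 0.0.0.0/2 (H0) depth=2
  + 193.128.0.0/12 (H1) depth=12
  + 193.133.22.0/25 (H1) depth=25
  ? 55.30.24.170  path d0:-→d1:-→d2:H0→d3:-→d4:-→d5:-→d6:-→d7:-→d8:-→d9:-→d10:-→d11:-→d12:-→d13:-→d14:-→d15:-→d16:H2→d17:H1→d18:-→d19:-→d20:-→d21:-  best=H1
  ? 193.133.18.232  path d0:-→d1:-→d2:-→d3:-→d4:-→d5:-→d6:-→d7:-→d8:H1→d9:-→d10:-→d11:-→d12:H1→d13:-→d14:-→d15:-→d16:-→d17:-→d18:-→d19:-→d20:H3→d21:-  best=H3
  ? 193.128.0.20  path d0:-→d1:-→d2:-→d3:-→d4:-→d5:-→d6:-→d7:-→d8:H1→d9:-→d10:-→d11:-→d12:H1→d13:-  best=H1
  + 55.30.0.0/15 (H2) depth=15
  del 193.133.22.0/25 (clear depth 25)
  ? 193.133.22.80  path d0:-→d1:-→d2:-→d3:-→d4:-→d5:-→d6:-→d7:-→d8:H1→d9:-→d10:-→d11:-→d12:H1→d13:-→d14:-→d15:-→d16:-→d17:-→d18:-→d19:-→d20:H3→d21:-→d22:-→d23:-→d24:-→d25:-→d26:-→d27:-→d28:H0  best=H0
  + 192.0.0.0/4 (H3) depth=4
  ? 55.30.29.7  path d0:-→d1:-→d2:H0→d3:-→d4:-→d5:-→d6:-→d7:-→d8:-→d9:-→d10:-→d11:-→d12:-→d13:-→d14:-→d15:H2→d16:H2→d17:H1→d18:-→d19:-→d20:-→d21:-→d22:-→d23:-→d24:H0  best=H0
  ? 193.133.22.81  path d0:-→d1:-→d2:-→d3:-→d4:H3→d5:-→d6:-→d7:-→d8:H1→d9:-→d10:-→d11:-→d12:H1→d13:-→d14:-→d15:-→d16:-→d17:-→d18:-→d19:-→d20:H3→d21:-→d22:-→d23:-→d24:-→d25:-→d26:-→d27:-→d28:H0  best=H0

== LOOKUPS ==
["H0","H3","H1","H1","H3","H1","H0","H0","H0"]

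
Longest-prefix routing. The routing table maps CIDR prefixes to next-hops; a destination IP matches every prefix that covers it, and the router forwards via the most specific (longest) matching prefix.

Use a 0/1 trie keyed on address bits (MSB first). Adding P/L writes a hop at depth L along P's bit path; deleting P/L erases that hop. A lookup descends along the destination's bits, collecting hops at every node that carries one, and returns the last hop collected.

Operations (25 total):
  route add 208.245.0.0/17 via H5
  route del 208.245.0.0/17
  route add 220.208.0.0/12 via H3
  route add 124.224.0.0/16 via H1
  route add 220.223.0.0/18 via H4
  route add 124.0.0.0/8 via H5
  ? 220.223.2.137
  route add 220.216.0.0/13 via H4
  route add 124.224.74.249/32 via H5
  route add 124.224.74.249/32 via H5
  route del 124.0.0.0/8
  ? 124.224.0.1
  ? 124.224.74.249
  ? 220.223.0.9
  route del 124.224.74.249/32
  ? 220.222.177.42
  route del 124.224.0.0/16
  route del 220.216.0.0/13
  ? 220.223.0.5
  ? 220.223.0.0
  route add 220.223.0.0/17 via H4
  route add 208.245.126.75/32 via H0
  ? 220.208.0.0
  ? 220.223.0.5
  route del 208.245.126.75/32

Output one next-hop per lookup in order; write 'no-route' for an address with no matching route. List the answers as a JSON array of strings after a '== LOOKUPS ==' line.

Trace:
  add 208.245.0.0/17 -> H5 at depth 17
  del 208.245.0.0/17 (clear depth 17)
  add 220.208.0.0/12 -> H3 at depth 12
  add 124.224.0.0/16 -> H1 at depth 16
  add 220.223.0.0/18 -> H4 at depth 18
  add 124.0.0.0/8 -> H5 at depth 8
  ? 220.223.2.137  path d0:-→d1:-→d2:-→d3:-→d4:-→d5:-→d6:-→d7:-→d8:-→d9:-→d10:-→d11:-→d12:H3→d13:-→d14:-→d15:-→d16:-→d17:-→d18:H4  best=H4
  add 220.216.0.0/13 -> H4 at depth 13
  add 124.224.74.249/32 -> H5 at depth 32
  add 124.224.74.249/32 -> H5 at depth 32
  del 124.0.0.0/8 (clear depth 8)
  ? 124.224.0.1  path d0:-→d1:-→d2:-→d3:-→d4:-→d5:-→d6:-→d7:-→d8:-→d9:-→d10:-→d11:-→d12:-→d13:-→d14:-→d15:-→d16:H1→d17:-  best=H1
  ? 124.224.74.249  path d0:-→d1:-→d2:-→d3:-→d4:-→d5:-→d6:-→d7:-→d8:-→d9:-→d10:-→d11:-→d12:-→d13:-→d14:-→d15:-→d16:H1→d17:-→d18:-→d19:-→d20:-→d21:-→d22:-→d23:-→d24:-→d25:-→d26:-→d27:-→d28:-→d29:-→d30:-→d31:-→d32:H5  best=H5
  ? 220.223.0.9  path d0:-→d1:-→d2:-→d3:-→d4:-→d5:-→d6:-→d7:-→d8:-→d9:-→d10:-→d11:-→d12:H3→d13:H4→d14:-→d15:-→d16:-→d17:-→d18:H4  best=H4
  del 124.224.74.249/32 (clear depth 32)
  ? 220.222.177.42  path d0:-→d1:-→d2:-→d3:-→d4:-→d5:-→d6:-→d7:-→d8:-→d9:-→d10:-→d11:-→d12:H3→d13:H4→d14:-→d15:-  best=H4
  del 124.224.0.0/16 (clear depth 16)
  del 220.216.0.0/13 (clear depth 13)
  ? 220.223.0.5  path d0:-→d1:-→d2:-→d3:-→d4:-→d5:-→d6:-→d7:-→d8:-→d9:-→d10:-→d11:-→d12:H3→d13:-→d14:-→d15:-→d16:-→d17:-→d18:H4  best=H4
  ? 220.223.0.0  path d0:-→d1:-→d2:-→d3:-→d4:-→d5:-→d6:-→d7:-→d8:-→d9:-→d10:-→d11:-→d12:H3→d13:-→d14:-→d15:-→d16:-→d17:-→d18:H4  best=H4
  add 220.223.0.0/17 -> H4 at depth 17
  add 208.245.126.75/32 -> H0 at depth 32
  ? 220.208.0.0  path d0:-→d1:-→d2:-→d3:-→d4:-→d5:-→d6:-→d7:-→d8:-→d9:-→d10:-→d11:-→d12:H3  best=H3
  ? 220.223.0.5  path d0:-→d1:-→d2:-→d3:-→d4:-→d5:-→d6:-→d7:-→d8:-→d9:-→d10:-→d11:-→d12:H3→d13:-→d14:-→d15:-→d16:-→d17:H4→d18:H4  best=H4
  del 208.245.126.75/32 (clear depth 32)

== LOOKUPS ==
["H4","H1","H5","H4","H4","H4","H4","H3","H4"]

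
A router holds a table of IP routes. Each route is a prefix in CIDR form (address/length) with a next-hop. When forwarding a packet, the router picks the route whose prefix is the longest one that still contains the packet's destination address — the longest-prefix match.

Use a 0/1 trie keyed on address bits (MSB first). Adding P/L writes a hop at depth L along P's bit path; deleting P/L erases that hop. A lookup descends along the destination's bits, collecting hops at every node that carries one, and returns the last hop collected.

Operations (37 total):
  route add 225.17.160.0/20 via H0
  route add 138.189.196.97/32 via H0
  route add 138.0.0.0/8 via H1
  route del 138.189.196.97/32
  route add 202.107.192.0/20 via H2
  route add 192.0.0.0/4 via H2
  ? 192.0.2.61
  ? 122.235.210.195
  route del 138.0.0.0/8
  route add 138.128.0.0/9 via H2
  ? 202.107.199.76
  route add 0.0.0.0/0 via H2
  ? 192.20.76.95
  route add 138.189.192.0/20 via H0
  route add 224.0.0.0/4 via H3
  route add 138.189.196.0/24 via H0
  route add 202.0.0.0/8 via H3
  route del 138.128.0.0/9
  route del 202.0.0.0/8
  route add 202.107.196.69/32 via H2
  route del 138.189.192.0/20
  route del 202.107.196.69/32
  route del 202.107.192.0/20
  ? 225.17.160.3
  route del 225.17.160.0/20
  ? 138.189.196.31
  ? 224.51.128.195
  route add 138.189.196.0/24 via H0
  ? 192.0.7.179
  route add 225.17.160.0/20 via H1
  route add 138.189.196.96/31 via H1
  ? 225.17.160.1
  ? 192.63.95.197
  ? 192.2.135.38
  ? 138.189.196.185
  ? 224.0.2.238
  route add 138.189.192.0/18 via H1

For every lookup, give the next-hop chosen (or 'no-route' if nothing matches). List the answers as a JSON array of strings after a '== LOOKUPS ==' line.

Trace:
  add 225.17.160.0/20 -> H0 at depth 20
  add 138.189.196.97/32 -> H0 at depth 32
  add 138.0.0.0/8 -> H1 at depth 8
  - 138.189.196.97/32 clear@32
  add 202.107.192.0/20 -> H2 at depth 20
  add 192.0.0.0/4 -> H2 at depth 4
  ? 192.0.2.61  path d0:-→d1:-→d2:-→d3:-→d4:H2  best=H2
  ? 122.235.210.195  path d0:-  best=no-route
  - 138.0.0.0/8 clear@8
  add 138.128.0.0/9 -> H2 at depth 9
  ? 202.107.199.76  path d0:-→d1:-→d2:-→d3:-→d4:H2→d5:-→d6:-→d7:-→d8:-→d9:-→d10:-→d11:-→d12:-→d13:-→d14:-→d15:-→d16:-→d17:-→d18:-→d19:-→d20:H2  best=H2
  add 0.0.0.0/0 -> H2 at depth 0
  ? 192.20.76.95  path d0:H2→d1:-→d2:-→d3:-→d4:H2  best=H2
  add 138.189.192.0/20 -> H0 at depth 20
  add 224.0.0.0/4 -> H3 at depth 4
  add 138.189.196.0/24 -> H0 at depth 24
  add 202.0.0.0/8 -> H3 at depth 8
  - 138.128.0.0/9 clear@9
  - 202.0.0.0/8 clear@8
  add 202.107.196.69/32 -> H2 at depth 32
  - 138.189.192.0/20 clear@20
  - 202.107.196.69/32 clear@32
  - 202.107.192.0/20 clear@20
  ? 225.17.160.3  path d0:H2→d1:-→d2:-→d3:-→d4:H3→d5:-→d6:-→d7:-→d8:-→d9:-→d10:-→d11:-→d12:-→d13:-→d14:-→d15:-→d16:-→d17:-→d18:-→d19:-→d20:H0  best=H0
  - 225.17.160.0/20 clear@20
  ? 138.189.196.31  path d0:H2→d1:-→d2:-→d3:-→d4:-→d5:-→d6:-→d7:-→d8:-→d9:-→d10:-→d11:-→d12:-→d13:-→d14:-→d15:-→d16:-→d17:-→d18:-→d19:-→d20:-→d21:-→d22:-→d23:-→d24:H0→d25:-  best=H0
  ? 224.51.128.195  path d0:H2→d1:-→d2:-→d3:-→d4:H3→d5:-→d6:-→d7:-  best=H3
  add 138.189.196.0/24 -> H0 at depth 24
  ? 192.0.7.179  path d0:H2→d1:-→d2:-→d3:-→d4:H2  best=H2
  add 225.17.160.0/20 -> H1 at depth 20
  add 138.189.196.96/31 -> H1 at depth 31
  ? 225.17.160.1  path d0:H2→d1:-→d2:-→d3:-→d4:H3→d5:-→d6:-→d7:-→d8:-→d9:-→d10:-→d11:-→d12:-→d13:-→d14:-→d15:-→d16:-→d17:-→d18:-→d19:-→d20:H1  best=H1
  ? 192.63.95.197  path d0:H2→d1:-→d2:-→d3:-→d4:H2  best=H2
  ? 192.2.135.38  path d0:H2→d1:-→d2:-→d3:-→d4:H2  best=H2
  ? 138.189.196.185  path d0:H2→d1:-→d2:-→d3:-→d4:-→d5:-→d6:-→d7:-→d8:-→d9:-→d10:-→d11:-→d12:-→d13:-→d14:-→d15:-→d16:-→d17:-→d18:-→d19:-→d20:-→d21:-→d22:-→d23:-→d24:H0  best=H0
  ? 224.0.2.238  path d0:H2→d1:-→d2:-→d3:-→d4:H3→d5:-→d6:-→d7:-  best=H3
  add 138.189.192.0/18 -> H1 at depth 18

== LOOKUPS ==
["H2","no-route","H2","H2","H0","H0","H3","H2","H1","H2","H2","H0","H3"]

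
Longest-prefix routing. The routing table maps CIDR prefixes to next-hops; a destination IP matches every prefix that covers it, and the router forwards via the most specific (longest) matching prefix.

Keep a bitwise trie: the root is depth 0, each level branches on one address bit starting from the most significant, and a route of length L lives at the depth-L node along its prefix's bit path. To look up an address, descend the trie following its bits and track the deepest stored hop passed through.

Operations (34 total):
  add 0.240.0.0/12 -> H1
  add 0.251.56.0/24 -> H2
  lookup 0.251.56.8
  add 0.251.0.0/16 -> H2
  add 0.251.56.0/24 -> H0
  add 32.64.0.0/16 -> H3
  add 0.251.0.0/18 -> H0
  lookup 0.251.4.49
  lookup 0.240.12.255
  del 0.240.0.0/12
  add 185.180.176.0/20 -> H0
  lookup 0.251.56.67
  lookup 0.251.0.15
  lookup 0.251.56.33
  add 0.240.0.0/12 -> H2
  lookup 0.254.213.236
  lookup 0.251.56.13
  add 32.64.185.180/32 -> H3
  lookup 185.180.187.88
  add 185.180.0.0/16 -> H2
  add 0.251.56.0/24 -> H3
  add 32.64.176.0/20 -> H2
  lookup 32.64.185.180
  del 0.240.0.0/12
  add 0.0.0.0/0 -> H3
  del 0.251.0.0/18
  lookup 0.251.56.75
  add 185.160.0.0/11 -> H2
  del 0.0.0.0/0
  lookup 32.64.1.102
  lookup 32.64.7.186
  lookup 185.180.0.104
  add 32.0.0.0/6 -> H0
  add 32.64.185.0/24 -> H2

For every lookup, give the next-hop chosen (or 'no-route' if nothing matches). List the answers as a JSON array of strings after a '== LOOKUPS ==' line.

Process each operation:
  add 0.240.0.0/12 -> H1 at depth 12
  add 0.251.56.0/24 -> H2 at depth 24
  lookup 0.251.56.8: bits 000000001111101100111000 walk d0:-→d1:-→d2:-→d3:-→d4:-→d5:-→d6:-→d7:-→d8:-→d9:-→d10:-→d11:-→d12:H1→d13:-→d14:-→d15:-→d16:-→d17:-→d18:-→d19:-→d20:-→d21:-→d22:-→d23:-→d24:H2 -> H2
  add 0.251.0.0/16 -> H2 at depth 16
  add 0.251.56.0/24 -> H0 at depth 24
  add 32.64.0.0/16 -> H3 at depth 16
  add 0.251.0.0/18 -> H0 at depth 18
  lookup 0.251.4.49: bits 000000001111101100 walk d0:-→d1:-→d2:-→d3:-→d4:-→d5:-→d6:-→d7:-→d8:-→d9:-→d10:-→d11:-→d12:H1→d13:-→d14:-→d15:-→d16:H2→d17:-→d18:H0 -> H0
  lookup 0.240.12.255: bits 000000001111 walk d0:-→d1:-→d2:-→d3:-→d4:-→d5:-→d6:-→d7:-→d8:-→d9:-→d10:-→d11:-→d12:H1 -> H1
  del 0.240.0.0/12 (clear depth 12)
  add 185.180.176.0/20 -> H0 at depth 20
  lookup 0.251.56.67: bits 000000001111101100111000 walk d0:-→d1:-→d2:-→d3:-→d4:-→d5:-→d6:-→d7:-→d8:-→d9:-→d10:-→d11:-→d12:-→d13:-→d14:-→d15:-→d16:H2→d17:-→d18:H0→d19:-→d20:-→d21:-→d22:-→d23:-→d24:H0 -> H0
  lookup 0.251.0.15: bits 000000001111101100 walk d0:-→d1:-→d2:-→d3:-→d4:-→d5:-→d6:-→d7:-→d8:-→d9:-→d10:-→d11:-→d12:-→d13:-→d14:-→d15:-→d16:H2→d17:-→d18:H0 -> H0
  lookup 0.251.56.33: bits 000000001111101100111000 walk d0:-→d1:-→d2:-→d3:-→d4:-→d5:-→d6:-→d7:-→d8:-→d9:-→d10:-→d11:-→d12:-→d13:-→d14:-→d15:-→d16:H2→d17:-→d18:H0→d19:-→d20:-→d21:-→d22:-→d23:-→d24:H0 -> H0
  add 0.240.0.0/12 -> H2 at depth 12
  lookup 0.254.213.236: bits 0000000011111 walk d0:-→d1:-→d2:-→d3:-→d4:-→d5:-→d6:-→d7:-→d8:-→d9:-→d10:-→d11:-→d12:H2→d13:- -> H2
  lookup 0.251.56.13: bits 000000001111101100111000 walk d0:-→d1:-→d2:-→d3:-→d4:-→d5:-→d6:-→d7:-→d8:-→d9:-→d10:-→d11:-→d12:H2→d13:-→d14:-→d15:-→d16:H2→d17:-→d18:H0→d19:-→d20:-→d21:-→d22:-→d23:-→d24:H0 -> H0
  add 32.64.185.180/32 -> H3 at depth 32
  lookup 185.180.187.88: bits 10111001101101001011 walk d0:-→d1:-→d2:-→d3:-→d4:-→d5:-→d6:-→d7:-→d8:-→d9:-→d10:-→d11:-→d12:-→d13:-→d14:-→d15:-→d16:-→d17:-→d18:-→d19:-→d20:H0 -> H0
  add 185.180.0.0/16 -> H2 at depth 16
  add 0.251.56.0/24 -> H3 at depth 24
  add 32.64.176.0/20 -> H2 at depth 20
  lookup 32.64.185.180: bits 00100000010000001011100110110100 walk d0:-→d1:-→d2:-→d3:-→d4:-→d5:-→d6:-→d7:-→d8:-→d9:-→d10:-→d11:-→d12:-→d13:-→d14:-→d15:-→d16:H3→d17:-→d18:-→d19:-→d20:H2→d21:-→d22:-→d23:-→d24:-→d25:-→d26:-→d27:-→d28:-→d29:-→d30:-→d31:-→d32:H3 -> H3
  del 0.240.0.0/12 (clear depth 12)
  add 0.0.0.0/0 -> H3 at depth 0
  del 0.251.0.0/18 (clear depth 18)
  lookup 0.251.56.75: bits 000000001111101100111000 walk d0:H3→d1:-→d2:-→d3:-→d4:-→d5:-→d6:-→d7:-→d8:-→d9:-→d10:-→d11:-→d12:-→d13:-→d14:-→d15:-→d16:H2→d17:-→d18:-→d19:-→d20:-→d21:-→d22:-→d23:-→d24:H3 -> H3
  add 185.160.0.0/11 -> H2 at depth 11
  del 0.0.0.0/0 (clear depth 0)
  lookup 32.64.1.102: bits 0010000001000000 walk d0:-→d1:-→d2:-→d3:-→d4:-→d5:-→d6:-→d7:-→d8:-→d9:-→d10:-→d11:-→d12:-→d13:-→d14:-→d15:-→d16:H3 -> H3
  lookup 32.64.7.186: bits 0010000001000000 walk d0:-→d1:-→d2:-→d3:-→d4:-→d5:-→d6:-→d7:-→d8:-→d9:-→d10:-→d11:-→d12:-→d13:-→d14:-→d15:-→d16:H3 -> H3
  lookup 185.180.0.104: bits 1011100110110100 walk d0:-→d1:-→d2:-→d3:-→d4:-→d5:-→d6:-→d7:-→d8:-→d9:-→d10:-→d11:H2→d12:-→d13:-→d14:-→d15:-→d16:H2 -> H2
  add 32.0.0.0/6 -> H0 at depth 6
  add 32.64.185.0/24 -> H2 at depth 24

== LOOKUPS ==
["H2","H0","H1","H0","H0","H0","H2","H0","H0","H3","H3","H3","H3","H2"]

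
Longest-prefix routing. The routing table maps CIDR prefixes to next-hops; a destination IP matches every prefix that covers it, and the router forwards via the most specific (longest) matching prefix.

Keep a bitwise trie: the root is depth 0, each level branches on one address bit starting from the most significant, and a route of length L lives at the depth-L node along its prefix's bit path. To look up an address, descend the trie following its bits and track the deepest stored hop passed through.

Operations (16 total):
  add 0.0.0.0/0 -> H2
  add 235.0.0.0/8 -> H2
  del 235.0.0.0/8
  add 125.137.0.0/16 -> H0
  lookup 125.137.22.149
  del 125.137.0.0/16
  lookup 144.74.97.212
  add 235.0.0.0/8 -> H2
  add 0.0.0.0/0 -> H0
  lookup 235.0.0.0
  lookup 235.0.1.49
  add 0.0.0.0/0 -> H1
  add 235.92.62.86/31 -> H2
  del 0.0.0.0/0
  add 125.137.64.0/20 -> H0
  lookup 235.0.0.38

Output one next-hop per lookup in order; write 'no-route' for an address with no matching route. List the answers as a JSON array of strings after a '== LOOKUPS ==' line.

Process each operation:
  add 0.0.0.0/0 -> H2 at depth 0
  add 235.0.0.0/8 -> H2 at depth 8
  - 235.0.0.0/8 clear@8
  add 125.137.0.0/16 -> H0 at depth 16
  ? 125.137.22.149  path d0:H2→d1:-→d2:-→d3:-→d4:-→d5:-→d6:-→d7:-→d8:-→d9:-→d10:-→d11:-→d12:-→d13:-→d14:-→d15:-→d16:H0  best=H0
  - 125.137.0.0/16 clear@16
  ? 144.74.97.212  path d0:H2→d1:-  best=H2
  add 235.0.0.0/8 -> H2 at depth 8
  add 0.0.0.0/0 -> H0 at depth 0
  ? 235.0.0.0  path d0:H0→d1:-→d2:-→d3:-→d4:-→d5:-→d6:-→d7:-→d8:H2  best=H2
  ? 235.0.1.49  path d0:H0→d1:-→d2:-→d3:-→d4:-→d5:-→d6:-→d7:-→d8:H2  best=H2
  add 0.0.0.0/0 -> H1 at depth 0
  add 235.92.62.86/31 -> H2 at depth 31
  - 0.0.0.0/0 clear@0
  add 125.137.64.0/20 -> H0 at depth 20
  ? 235.0.0.38  path d0:-→d1:-→d2:-→d3:-→d4:-→d5:-→d6:-→d7:-→d8:H2→d9:-  best=H2

== LOOKUPS ==
["H0","H2","H2","H2","H2"]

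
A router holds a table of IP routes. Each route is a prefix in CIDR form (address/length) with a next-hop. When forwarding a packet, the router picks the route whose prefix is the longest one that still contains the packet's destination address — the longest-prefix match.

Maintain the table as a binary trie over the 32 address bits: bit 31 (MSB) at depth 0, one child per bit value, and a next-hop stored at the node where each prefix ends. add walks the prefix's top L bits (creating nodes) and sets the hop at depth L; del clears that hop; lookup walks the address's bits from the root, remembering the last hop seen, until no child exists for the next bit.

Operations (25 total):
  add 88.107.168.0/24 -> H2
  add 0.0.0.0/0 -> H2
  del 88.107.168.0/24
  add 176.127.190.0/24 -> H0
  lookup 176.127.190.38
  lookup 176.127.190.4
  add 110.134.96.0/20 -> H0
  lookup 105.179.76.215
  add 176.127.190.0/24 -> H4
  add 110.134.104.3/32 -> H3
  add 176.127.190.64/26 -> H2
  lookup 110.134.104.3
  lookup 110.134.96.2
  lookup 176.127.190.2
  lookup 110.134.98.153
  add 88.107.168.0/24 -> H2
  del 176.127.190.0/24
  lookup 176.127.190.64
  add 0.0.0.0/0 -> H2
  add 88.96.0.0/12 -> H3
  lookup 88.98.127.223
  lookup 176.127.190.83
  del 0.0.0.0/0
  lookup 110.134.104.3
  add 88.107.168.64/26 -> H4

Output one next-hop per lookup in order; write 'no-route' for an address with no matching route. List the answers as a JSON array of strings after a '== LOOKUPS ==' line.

Apply in order:
  + 88.107.168.0/24 (H2) depth=24
  + 0.0.0.0/0 (H2) depth=0
  del 88.107.168.0/24 (clear depth 24)
  + 176.127.190.0/24 (H0) depth=24
  Q 176.127.190.38: descend 101100000111111110111110 ; hops seen [H2,H0] ; pick H0
  Q 176.127.190.4: descend 101100000111111110111110 ; hops seen [H2,H0] ; pick H0
  + 110.134.96.0/20 (H0) depth=20
  Q 105.179.76.215: descend 01101 ; hops seen [H2] ; pick H2
  + 176.127.190.0/24 (H4) depth=24
  + 110.134.104.3/32 (H3) depth=32
  + 176.127.190.64/26 (H2) depth=26
  Q 110.134.104.3: descend 01101110100001100110100000000011 ; hops seen [H2,H0,H3] ; pick H3
  Q 110.134.96.2: descend 01101110100001100110 ; hops seen [H2,H0] ; pick H0
  Q 176.127.190.2: descend 1011000001111111101111100 ; hops seen [H2,H4] ; pick H4
  Q 110.134.98.153: descend 01101110100001100110 ; hops seen [H2,H0] ; pick H0
  + 88.107.168.0/24 (H2) depth=24
  del 176.127.190.0/24 (clear depth 24)
  Q 176.127.190.64: descend 10110000011111111011111001 ; hops seen [H2,H2] ; pick H2
  + 0.0.0.0/0 (H2) depth=0
  + 88.96.0.0/12 (H3) depth=12
  Q 88.98.127.223: descend 010110000110 ; hops seen [H2,H3] ; pick H3
  Q 176.127.190.83: descend 10110000011111111011111001 ; hops seen [H2,H2] ; pick H2
  del 0.0.0.0/0 (clear depth 0)
  Q 110.134.104.3: descend 01101110100001100110100000000011 ; hops seen [H0,H3] ; pick H3
  + 88.107.168.64/26 (H4) depth=26

== LOOKUPS ==
["H0","H0","H2","H3","H0","H4","H0","H2","H3","H2","H3"]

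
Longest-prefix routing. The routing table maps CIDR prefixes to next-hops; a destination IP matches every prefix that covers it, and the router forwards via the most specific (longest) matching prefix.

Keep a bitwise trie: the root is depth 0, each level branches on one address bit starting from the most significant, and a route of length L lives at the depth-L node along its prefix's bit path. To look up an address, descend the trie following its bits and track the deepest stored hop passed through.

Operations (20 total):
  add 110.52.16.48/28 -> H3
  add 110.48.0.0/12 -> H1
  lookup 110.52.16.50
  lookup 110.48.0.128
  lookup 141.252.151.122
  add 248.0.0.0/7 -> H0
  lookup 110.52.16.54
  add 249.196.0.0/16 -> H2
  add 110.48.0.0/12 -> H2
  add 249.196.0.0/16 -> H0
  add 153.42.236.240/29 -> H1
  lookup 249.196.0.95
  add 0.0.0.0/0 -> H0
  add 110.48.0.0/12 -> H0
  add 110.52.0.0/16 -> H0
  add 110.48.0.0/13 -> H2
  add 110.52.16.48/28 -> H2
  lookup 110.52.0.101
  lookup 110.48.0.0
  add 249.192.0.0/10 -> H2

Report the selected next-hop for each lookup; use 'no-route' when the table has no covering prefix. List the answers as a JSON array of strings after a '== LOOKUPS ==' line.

Trace:
  + 110.52.16.48/28 (H3) depth=28
  + 110.48.0.0/12 (H1) depth=12
  Q 110.52.16.50: descend 0110111000110100000100000011 ; hops seen [H1,H3] ; pick H3
  Q 110.48.0.128: descend 0110111000110 ; hops seen [H1] ; pick H1
  Q 141.252.151.122: descend ε ; hops seen [∅] ; pick no-route
  + 248.0.0.0/7 (H0) depth=7
  Q 110.52.16.54: descend 0110111000110100000100000011 ; hops seen [H1,H3] ; pick H3
  + 249.196.0.0/16 (H2) depth=16
  + 110.48.0.0/12 (H2) depth=12
  + 249.196.0.0/16 (H0) depth=16
  + 153.42.236.240/29 (H1) depth=29
  Q 249.196.0.95: descend 1111100111000100 ; hops seen [H0,H0] ; pick H0
  + 0.0.0.0/0 (H0) depth=0
  + 110.48.0.0/12 (H0) depth=12
  + 110.52.0.0/16 (H0) depth=16
  + 110.48.0.0/13 (H2) depth=13
  + 110.52.16.48/28 (H2) depth=28
  Q 110.52.0.101: descend 0110111000110100000 ; hops seen [H0,H0,H2,H0] ; pick H0
  Q 110.48.0.0: descend 0110111000110 ; hops seen [H0,H0,H2] ; pick H2
  + 249.192.0.0/10 (H2) depth=10

== LOOKUPS ==
["H3","H1","no-route","H3","H0","H0","H2"]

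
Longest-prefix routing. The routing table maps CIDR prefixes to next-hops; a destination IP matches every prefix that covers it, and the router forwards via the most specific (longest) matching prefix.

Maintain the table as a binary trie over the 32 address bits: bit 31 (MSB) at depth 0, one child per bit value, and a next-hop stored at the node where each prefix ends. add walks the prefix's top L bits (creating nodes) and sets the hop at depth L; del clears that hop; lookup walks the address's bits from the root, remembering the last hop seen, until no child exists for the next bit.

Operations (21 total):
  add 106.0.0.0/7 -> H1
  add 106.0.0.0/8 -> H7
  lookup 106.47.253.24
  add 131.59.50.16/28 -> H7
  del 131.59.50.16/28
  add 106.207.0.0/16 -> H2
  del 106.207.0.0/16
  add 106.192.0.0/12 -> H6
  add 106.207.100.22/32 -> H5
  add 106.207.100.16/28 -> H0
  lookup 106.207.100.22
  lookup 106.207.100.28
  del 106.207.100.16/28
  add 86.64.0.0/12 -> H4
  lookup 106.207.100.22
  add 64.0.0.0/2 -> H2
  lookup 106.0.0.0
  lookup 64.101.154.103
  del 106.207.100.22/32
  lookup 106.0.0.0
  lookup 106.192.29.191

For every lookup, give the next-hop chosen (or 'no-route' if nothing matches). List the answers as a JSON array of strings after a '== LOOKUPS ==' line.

Trace:
  + 106.0.0.0/7 (H1) depth=7
  + 106.0.0.0/8 (H7) depth=8
  ? 106.47.253.24  path d0:-→d1:-→d2:-→d3:-→d4:-→d5:-→d6:-→d7:H1→d8:H7  best=H7
  + 131.59.50.16/28 (H7) depth=28
  - 131.59.50.16/28 clear@28
  + 106.207.0.0/16 (H2) depth=16
  - 106.207.0.0/16 clear@16
  + 106.192.0.0/12 (H6) depth=12
  + 106.207.100.22/32 (H5) depth=32
  + 106.207.100.16/28 (H0) depth=28
  ? 106.207.100.22  path d0:-→d1:-→d2:-→d3:-→d4:-→d5:-→d6:-→d7:H1→d8:H7→d9:-→d10:-→d11:-→d12:H6→d13:-→d14:-→d15:-→d16:-→d17:-→d18:-→d19:-→d20:-→d21:-→d22:-→d23:-→d24:-→d25:-→d26:-→d27:-→d28:H0→d29:-→d30:-→d31:-→d32:H5  best=H5
  ? 106.207.100.28  path d0:-→d1:-→d2:-→d3:-→d4:-→d5:-→d6:-→d7:H1→d8:H7→d9:-→d10:-→d11:-→d12:H6→d13:-→d14:-→d15:-→d16:-→d17:-→d18:-→d19:-→d20:-→d21:-→d22:-→d23:-→d24:-→d25:-→d26:-→d27:-→d28:H0  best=H0
  - 106.207.100.16/28 clear@28
  + 86.64.0.0/12 (H4) depth=12
  ? 106.207.100.22  path d0:-→d1:-→d2:-→d3:-→d4:-→d5:-→d6:-→d7:H1→d8:H7→d9:-→d10:-→d11:-→d12:H6→d13:-→d14:-→d15:-→d16:-→d17:-→d18:-→d19:-→d20:-→d21:-→d22:-→d23:-→d24:-→d25:-→d26:-→d27:-→d28:-→d29:-→d30:-→d31:-→d32:H5  best=H5
  + 64.0.0.0/2 (H2) depth=2
  ? 106.0.0.0  path d0:-→d1:-→d2:H2→d3:-→d4:-→d5:-→d6:-→d7:H1→d8:H7  best=H7
  ? 64.101.154.103  path d0:-→d1:-→d2:H2→d3:-  best=H2
  - 106.207.100.22/32 clear@32
  ? 106.0.0.0  path d0:-→d1:-→d2:H2→d3:-→d4:-→d5:-→d6:-→d7:H1→d8:H7  best=H7
  ? 106.192.29.191  path d0:-→d1:-→d2:H2→d3:-→d4:-→d5:-→d6:-→d7:H1→d8:H7→d9:-→d10:-→d11:-→d12:H6  best=H6

== LOOKUPS ==
["H7","H5","H0","H5","H7","H2","H7","H6"]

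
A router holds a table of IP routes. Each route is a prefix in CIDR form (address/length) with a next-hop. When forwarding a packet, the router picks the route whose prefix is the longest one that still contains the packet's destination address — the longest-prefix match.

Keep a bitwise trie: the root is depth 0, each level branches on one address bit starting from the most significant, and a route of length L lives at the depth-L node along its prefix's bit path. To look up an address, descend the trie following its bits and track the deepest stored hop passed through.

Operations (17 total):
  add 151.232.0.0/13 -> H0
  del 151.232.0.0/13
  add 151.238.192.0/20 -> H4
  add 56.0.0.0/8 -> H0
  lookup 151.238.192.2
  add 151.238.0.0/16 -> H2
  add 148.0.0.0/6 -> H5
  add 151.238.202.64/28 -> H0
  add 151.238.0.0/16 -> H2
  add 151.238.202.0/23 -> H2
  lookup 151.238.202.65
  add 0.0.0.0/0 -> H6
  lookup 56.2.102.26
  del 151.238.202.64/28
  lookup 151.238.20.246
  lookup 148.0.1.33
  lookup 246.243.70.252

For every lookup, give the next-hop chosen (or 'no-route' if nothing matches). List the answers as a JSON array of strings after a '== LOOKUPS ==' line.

Trace:
  + 151.232.0.0/13 (H0) depth=13
  - 151.232.0.0/13 clear@13
  + 151.238.192.0/20 (H4) depth=20
  + 56.0.0.0/8 (H0) depth=8
  lookup 151.238.192.2: bits 10010111111011101100 walk d0:-→d1:-→d2:-→d3:-→d4:-→d5:-→d6:-→d7:-→d8:-→d9:-→d10:-→d11:-→d12:-→d13:-→d14:-→d15:-→d16:-→d17:-→d18:-→d19:-→d20:H4 -> H4
  + 151.238.0.0/16 (H2) depth=16
  + 148.0.0.0/6 (H5) depth=6
  + 151.238.202.64/28 (H0) depth=28
  + 151.238.0.0/16 (H2) depth=16
  + 151.238.202.0/23 (H2) depth=23
  lookup 151.238.202.65: bits 1001011111101110110010100100 walk d0:-→d1:-→d2:-→d3:-→d4:-→d5:-→d6:H5→d7:-→d8:-→d9:-→d10:-→d11:-→d12:-→d13:-→d14:-→d15:-→d16:H2→d17:-→d18:-→d19:-→d20:H4→d21:-→d22:-→d23:H2→d24:-→d25:-→d26:-→d27:-→d28:H0 -> H0
  + 0.0.0.0/0 (H6) depth=0
  lookup 56.2.102.26: bits 00111000 walk d0:H6→d1:-→d2:-→d3:-→d4:-→d5:-→d6:-→d7:-→d8:H0 -> H0
  - 151.238.202.64/28 clear@28
  lookup 151.238.20.246: bits 1001011111101110 walk d0:H6→d1:-→d2:-→d3:-→d4:-→d5:-→d6:H5→d7:-→d8:-→d9:-→d10:-→d11:-→d12:-→d13:-→d14:-→d15:-→d16:H2 -> H2
  lookup 148.0.1.33: bits 100101 walk d0:H6→d1:-→d2:-→d3:-→d4:-→d5:-→d6:H5 -> H5
  lookup 246.243.70.252: bits 1 walk d0:H6→d1:- -> H6

== LOOKUPS ==
["H4","H0","H0","H2","H5","H6"]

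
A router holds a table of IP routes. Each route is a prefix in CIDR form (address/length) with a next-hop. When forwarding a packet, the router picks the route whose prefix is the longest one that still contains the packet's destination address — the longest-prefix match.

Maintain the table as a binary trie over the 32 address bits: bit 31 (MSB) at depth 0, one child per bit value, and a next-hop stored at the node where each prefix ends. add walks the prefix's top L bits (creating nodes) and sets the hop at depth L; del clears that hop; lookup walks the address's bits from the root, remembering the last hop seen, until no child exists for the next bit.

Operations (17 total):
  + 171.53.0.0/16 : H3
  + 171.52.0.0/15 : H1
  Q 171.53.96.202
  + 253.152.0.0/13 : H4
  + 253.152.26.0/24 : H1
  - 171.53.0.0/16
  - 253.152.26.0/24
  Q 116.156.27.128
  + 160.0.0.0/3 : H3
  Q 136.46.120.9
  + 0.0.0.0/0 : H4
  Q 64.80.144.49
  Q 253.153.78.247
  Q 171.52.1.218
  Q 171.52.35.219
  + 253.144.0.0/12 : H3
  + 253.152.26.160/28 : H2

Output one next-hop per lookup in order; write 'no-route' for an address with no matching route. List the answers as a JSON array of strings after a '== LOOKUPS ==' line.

Apply in order:
  + 171.53.0.0/16 (H3) depth=16
  + 171.52.0.0/15 (H1) depth=15
  Q 171.53.96.202: descend 1010101100110101 ; hops seen [H1,H3] ; pick H3
  + 253.152.0.0/13 (H4) depth=13
  + 253.152.26.0/24 (H1) depth=24
  del 171.53.0.0/16 (clear depth 16)
  del 253.152.26.0/24 (clear depth 24)
  Q 116.156.27.128: descend ε ; hops seen [∅] ; pick no-route
  + 160.0.0.0/3 (H3) depth=3
  Q 136.46.120.9: descend 10 ; hops seen [∅] ; pick no-route
  + 0.0.0.0/0 (H4) depth=0
  Q 64.80.144.49: descend ε ; hops seen [H4] ; pick H4
  Q 253.153.78.247: descend 111111011001100 ; hops seen [H4,H4] ; pick H4
  Q 171.52.1.218: descend 101010110011010 ; hops seen [H4,H3,H1] ; pick H1
  Q 171.52.35.219: descend 101010110011010 ; hops seen [H4,H3,H1] ; pick H1
  + 253.144.0.0/12 (H3) depth=12
  + 253.152.26.160/28 (H2) depth=28

== LOOKUPS ==
["H3","no-route","no-route","H4","H4","H1","H1"]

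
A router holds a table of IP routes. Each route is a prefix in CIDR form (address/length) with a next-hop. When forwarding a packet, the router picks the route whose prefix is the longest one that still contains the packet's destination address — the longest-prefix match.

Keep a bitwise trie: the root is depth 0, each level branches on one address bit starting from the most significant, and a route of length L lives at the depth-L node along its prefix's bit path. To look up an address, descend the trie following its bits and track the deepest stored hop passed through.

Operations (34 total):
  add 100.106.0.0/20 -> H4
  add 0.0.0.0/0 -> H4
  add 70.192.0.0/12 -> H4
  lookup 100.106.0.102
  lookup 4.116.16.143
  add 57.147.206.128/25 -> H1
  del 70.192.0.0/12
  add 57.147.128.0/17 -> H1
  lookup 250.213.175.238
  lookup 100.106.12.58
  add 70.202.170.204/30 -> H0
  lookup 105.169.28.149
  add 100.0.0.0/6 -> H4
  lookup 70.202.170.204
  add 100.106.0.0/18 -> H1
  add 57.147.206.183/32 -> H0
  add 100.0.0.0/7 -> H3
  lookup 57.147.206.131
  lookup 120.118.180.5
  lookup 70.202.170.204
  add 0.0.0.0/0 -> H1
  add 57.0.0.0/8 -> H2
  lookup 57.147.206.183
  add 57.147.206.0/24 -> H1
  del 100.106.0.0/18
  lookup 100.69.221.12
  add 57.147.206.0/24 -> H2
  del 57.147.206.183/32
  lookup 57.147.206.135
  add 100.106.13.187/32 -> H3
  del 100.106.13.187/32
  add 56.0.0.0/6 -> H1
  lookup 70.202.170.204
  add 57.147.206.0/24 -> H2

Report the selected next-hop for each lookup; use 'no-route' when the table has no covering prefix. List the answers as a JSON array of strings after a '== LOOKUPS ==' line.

Apply in order:
  + 100.106.0.0/20 (H4) depth=20
  + 0.0.0.0/0 (H4) depth=0
  + 70.192.0.0/12 (H4) depth=12
  ? 100.106.0.102  path d0:H4→d1:-→d2:-→d3:-→d4:-→d5:-→d6:-→d7:-→d8:-→d9:-→d10:-→d11:-→d12:-→d13:-→d14:-→d15:-→d16:-→d17:-→d18:-→d19:-→d20:H4  best=H4
  ? 4.116.16.143  path d0:H4→d1:-  best=H4
  + 57.147.206.128/25 (H1) depth=25
  - 70.192.0.0/12 clear@12
  + 57.147.128.0/17 (H1) depth=17
  ? 250.213.175.238  path d0:H4  best=H4
  ? 100.106.12.58  path d0:H4→d1:-→d2:-→d3:-→d4:-→d5:-→d6:-→d7:-→d8:-→d9:-→d10:-→d11:-→d12:-→d13:-→d14:-→d15:-→d16:-→d17:-→d18:-→d19:-→d20:H4  best=H4
  + 70.202.170.204/30 (H0) depth=30
  ? 105.169.28.149  path d0:H4→d1:-→d2:-→d3:-→d4:-  best=H4
  + 100.0.0.0/6 (H4) depth=6
  ? 70.202.170.204  path d0:H4→d1:-→d2:-→d3:-→d4:-→d5:-→d6:-→d7:-→d8:-→d9:-→d10:-→d11:-→d12:-→d13:-→d14:-→d15:-→d16:-→d17:-→d18:-→d19:-→d20:-→d21:-→d22:-→d23:-→d24:-→d25:-→d26:-→d27:-→d28:-→d29:-→d30:H0  best=H0
  + 100.106.0.0/18 (H1) depth=18
  + 57.147.206.183/32 (H0) depth=32
  + 100.0.0.0/7 (H3) depth=7
  ? 57.147.206.131  path d0:H4→d1:-→d2:-→d3:-→d4:-→d5:-→d6:-→d7:-→d8:-→d9:-→d10:-→d11:-→d12:-→d13:-→d14:-→d15:-→d16:-→d17:H1→d18:-→d19:-→d20:-→d21:-→d22:-→d23:-→d24:-→d25:H1→d26:-  best=H1
  ? 120.118.180.5  path d0:H4→d1:-→d2:-→d3:-  best=H4
  ? 70.202.170.204  path d0:H4→d1:-→d2:-→d3:-→d4:-→d5:-→d6:-→d7:-→d8:-→d9:-→d10:-→d11:-→d12:-→d13:-→d14:-→d15:-→d16:-→d17:-→d18:-→d19:-→d20:-→d21:-→d22:-→d23:-→d24:-→d25:-→d26:-→d27:-→d28:-→d29:-→d30:H0  best=H0
  + 0.0.0.0/0 (H1) depth=0
  + 57.0.0.0/8 (H2) depth=8
  ? 57.147.206.183  path d0:H1→d1:-→d2:-→d3:-→d4:-→d5:-→d6:-→d7:-→d8:H2→d9:-→d10:-→d11:-→d12:-→d13:-→d14:-→d15:-→d16:-→d17:H1→d18:-→d19:-→d20:-→d21:-→d22:-→d23:-→d24:-→d25:H1→d26:-→d27:-→d28:-→d29:-→d30:-→d31:-→d32:H0  best=H0
  + 57.147.206.0/24 (H1) depth=24
  - 100.106.0.0/18 clear@18
  ? 100.69.221.12  path d0:H1→d1:-→d2:-→d3:-→d4:-→d5:-→d6:H4→d7:H3→d8:-→d9:-→d10:-  best=H3
  + 57.147.206.0/24 (H2) depth=24
  - 57.147.206.183/32 clear@32
  ? 57.147.206.135  path d0:H1→d1:-→d2:-→d3:-→d4:-→d5:-→d6:-→d7:-→d8:H2→d9:-→d10:-→d11:-→d12:-→d13:-→d14:-→d15:-→d16:-→d17:H1→d18:-→d19:-→d20:-→d21:-→d22:-→d23:-→d24:H2→d25:H1→d26:-  best=H1
  + 100.106.13.187/32 (H3) depth=32
  - 100.106.13.187/32 clear@32
  + 56.0.0.0/6 (H1) depth=6
  ? 70.202.170.204  path d0:H1→d1:-→d2:-→d3:-→d4:-→d5:-→d6:-→d7:-→d8:-→d9:-→d10:-→d11:-→d12:-→d13:-→d14:-→d15:-→d16:-→d17:-→d18:-→d19:-→d20:-→d21:-→d22:-→d23:-→d24:-→d25:-→d26:-→d27:-→d28:-→d29:-→d30:H0  best=H0
  + 57.147.206.0/24 (H2) depth=24

== LOOKUPS ==
["H4","H4","H4","H4","H4","H0","H1","H4","H0","H0","H3","H1","H0"]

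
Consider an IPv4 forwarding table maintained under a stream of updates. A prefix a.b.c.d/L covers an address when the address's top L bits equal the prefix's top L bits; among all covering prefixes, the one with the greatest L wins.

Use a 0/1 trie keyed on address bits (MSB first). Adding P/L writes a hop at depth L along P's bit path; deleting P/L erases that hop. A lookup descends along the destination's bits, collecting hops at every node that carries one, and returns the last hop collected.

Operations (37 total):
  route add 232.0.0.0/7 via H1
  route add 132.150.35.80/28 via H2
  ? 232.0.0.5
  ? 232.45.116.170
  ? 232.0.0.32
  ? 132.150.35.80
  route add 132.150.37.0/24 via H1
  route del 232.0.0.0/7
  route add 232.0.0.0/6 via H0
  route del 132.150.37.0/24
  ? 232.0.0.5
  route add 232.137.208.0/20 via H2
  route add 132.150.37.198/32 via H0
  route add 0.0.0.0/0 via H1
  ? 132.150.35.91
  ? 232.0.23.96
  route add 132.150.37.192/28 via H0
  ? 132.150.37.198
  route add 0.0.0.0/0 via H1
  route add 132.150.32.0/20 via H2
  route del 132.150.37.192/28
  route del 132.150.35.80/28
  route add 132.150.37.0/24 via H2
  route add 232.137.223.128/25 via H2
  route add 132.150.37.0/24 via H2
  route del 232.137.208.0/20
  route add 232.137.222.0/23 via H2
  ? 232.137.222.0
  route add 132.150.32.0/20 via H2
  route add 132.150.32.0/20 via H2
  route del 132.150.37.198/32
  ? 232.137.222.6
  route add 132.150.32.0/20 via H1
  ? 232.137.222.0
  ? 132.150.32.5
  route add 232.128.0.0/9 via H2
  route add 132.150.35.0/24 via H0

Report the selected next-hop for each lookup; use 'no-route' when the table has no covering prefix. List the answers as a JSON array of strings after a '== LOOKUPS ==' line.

Trace:
  add 232.0.0.0/7 -> H1 at depth 7
  add 132.150.35.80/28 -> H2 at depth 28
  Q 232.0.0.5: descend 1110100 ; hops seen [H1] ; pick H1
  Q 232.45.116.170: descend 1110100 ; hops seen [H1] ; pick H1
  Q 232.0.0.32: descend 1110100 ; hops seen [H1] ; pick H1
  Q 132.150.35.80: descend 1000010010010110001000110101 ; hops seen [H2] ; pick H2
  add 132.150.37.0/24 -> H1 at depth 24
  - 232.0.0.0/7 clear@7
  add 232.0.0.0/6 -> H0 at depth 6
  - 132.150.37.0/24 clear@24
  Q 232.0.0.5: descend 1110100 ; hops seen [H0] ; pick H0
  add 232.137.208.0/20 -> H2 at depth 20
  add 132.150.37.198/32 -> H0 at depth 32
  add 0.0.0.0/0 -> H1 at depth 0
  Q 132.150.35.91: descend 1000010010010110001000110101 ; hops seen [H1,H2] ; pick H2
  Q 232.0.23.96: descend 11101000 ; hops seen [H1,H0] ; pick H0
  add 132.150.37.192/28 -> H0 at depth 28
  Q 132.150.37.198: descend 10000100100101100010010111000110 ; hops seen [H1,H0,H0] ; pick H0
  add 0.0.0.0/0 -> H1 at depth 0
  add 132.150.32.0/20 -> H2 at depth 20
  - 132.150.37.192/28 clear@28
  - 132.150.35.80/28 clear@28
  add 132.150.37.0/24 -> H2 at depth 24
  add 232.137.223.128/25 -> H2 at depth 25
  add 132.150.37.0/24 -> H2 at depth 24
  - 232.137.208.0/20 clear@20
  add 232.137.222.0/23 -> H2 at depth 23
  Q 232.137.222.0: descend 11101000100010011101111 ; hops seen [H1,H0,H2] ; pick H2
  add 132.150.32.0/20 -> H2 at depth 20
  add 132.150.32.0/20 -> H2 at depth 20
  - 132.150.37.198/32 clear@32
  Q 232.137.222.6: descend 11101000100010011101111 ; hops seen [H1,H0,H2] ; pick H2
  add 132.150.32.0/20 -> H1 at depth 20
  Q 232.137.222.0: descend 11101000100010011101111 ; hops seen [H1,H0,H2] ; pick H2
  Q 132.150.32.5: descend 1000010010010110001000 ; hops seen [H1,H1] ; pick H1
  add 232.128.0.0/9 -> H2 at depth 9
  add 132.150.35.0/24 -> H0 at depth 24

== LOOKUPS ==
["H1","H1","H1","H2","H0","H2","H0","H0","H2","H2","H2","H1"]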